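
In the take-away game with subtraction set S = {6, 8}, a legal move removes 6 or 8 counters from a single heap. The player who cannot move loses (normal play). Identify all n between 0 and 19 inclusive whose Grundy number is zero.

n :  0  1  2  3  4  5  6  7  8  9 10 11 12 13 14 15 16 17 18 19
G :  0  0  0  0  0  0  1  1  1  1  1  1  2  2  0  0  0  0  0  0
P-positions are exactly the n with G(n) = 0.

0, 1, 2, 3, 4, 5, 14, 15, 16, 17, 18, 19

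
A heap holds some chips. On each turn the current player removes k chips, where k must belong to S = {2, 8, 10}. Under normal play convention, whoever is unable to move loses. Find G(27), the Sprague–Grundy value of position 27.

n :  0  1  2  3  4  5  6  7  8  9 10 11 12 13 14 15 16 17 18 19 20 21 22 23 24 25 26 27
G :  0  0  1  1  0  0  1  1  2  2  3  3  2  2  3  3  0  0  1  1  0  0  1  1  2  2  3  3

3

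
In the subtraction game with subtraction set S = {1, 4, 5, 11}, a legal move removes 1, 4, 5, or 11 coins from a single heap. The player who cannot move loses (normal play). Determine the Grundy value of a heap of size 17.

1

n :  0  1  2  3  4  5  6  7  8  9 10 11 12 13 14 15 16 17
G :  0  1  0  1  2  3  2  3  0  1  0  1  2  3  2  3  0  1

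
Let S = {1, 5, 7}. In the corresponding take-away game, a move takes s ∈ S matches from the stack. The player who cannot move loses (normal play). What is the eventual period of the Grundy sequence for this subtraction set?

2

G(0) = 0
G(1) = mex{0} = 1
G(2) = mex{1} = 0
G(3) = mex{0} = 1
G(4) = mex{1} = 0
G(5) = mex{0,0} = 1
G(6) = mex{1,1} = 0
G(7) = mex{0,0,0} = 1
G(8) = mex{1,1,1} = 0
G(9) = mex{0,0,0} = 1
G(10) = mex{1,1,1} = 0
G(11) = mex{0,0,0} = 1
G(12) = mex{1,1,1} = 0
G(13) = mex{0,0,0} = 1
G(14) = mex{1,1,1} = 0
G(n+2) = G(n) holds for n = 0,…,6 (a full window of length max(S) = 7), so the sequence is purely periodic with period 2.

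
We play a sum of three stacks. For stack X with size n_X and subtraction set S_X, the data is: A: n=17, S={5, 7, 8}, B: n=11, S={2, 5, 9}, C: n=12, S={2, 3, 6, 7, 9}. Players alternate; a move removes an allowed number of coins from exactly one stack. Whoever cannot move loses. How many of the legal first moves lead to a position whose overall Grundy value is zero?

Stack A, S = {5, 7, 8}:
G(0) = 0
G(1) = mex{} = 0
G(2) = mex{} = 0
G(3) = mex{} = 0
G(4) = mex{} = 0
G(5) = mex{0} = 1
G(6) = mex{0} = 1
G(7) = mex{0,0} = 1
G(8) = mex{0,0,0} = 1
G(9) = mex{0,0,0} = 1
G(10) = mex{1,0,0} = 2
G(11) = mex{1,0,0} = 2
G(12) = mex{1,1,0} = 2
G(13) = mex{1,1,1} = 0
G(14) = mex{1,1,1} = 0
G(15) = mex{2,1,1} = 0
G(16) = mex{2,1,1} = 0
G(17) = mex{2,2,1} = 0
G_A(17) = 0.
Stack B, S = {2, 5, 9}:
n :  0  1  2  3  4  5  6  7  8  9 10 11
G :  0  0  1  1  0  2  1  0  0  1  1  0
G_B(11) = 0.
Stack C, S = {2, 3, 6, 7, 9}:
G(0) = 0
G(1) = mex{} = 0
G(2) = mex{0} = 1
G(3) = mex{0,0} = 1
G(4) = mex{1,0} = 2
G(5) = mex{1,1} = 0
G(6) = mex{2,1,0} = 3
G(7) = mex{0,2,0,0} = 1
G(8) = mex{3,0,1,0} = 2
G(9) = mex{1,3,1,1,0} = 2
G(10) = mex{2,1,2,1,0} = 3
G(11) = mex{2,2,0,2,1} = 3
G(12) = mex{3,2,3,0,1} = 4
G_C(12) = 4.
Combined Grundy value = 0 ⊕ 0 ⊕ 4 = 4.
A winning move leaves total XOR = 0, i.e. changes one component's Grundy value g to g ⊕ X where X is the current total.
Stack A: need g' = 0⊕4 = 4. Options: 17−5→G=2, 17−7→G=2, 17−8→G=1. Hits: 0.
Stack B: need g' = 0⊕4 = 4. Options: 11−2→G=1, 11−5→G=1, 11−9→G=1. Hits: 0.
Stack C: need g' = 4⊕4 = 0. Options: 12−2→G=3, 12−3→G=2, 12−6→G=3, 12−7→G=0, 12−9→G=1. Hits: 1.

1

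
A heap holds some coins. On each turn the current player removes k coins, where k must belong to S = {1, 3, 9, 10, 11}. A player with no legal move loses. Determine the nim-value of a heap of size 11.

G(0) = 0
G(1) = mex{0} = 1
G(2) = mex{1} = 0
G(3) = mex{0,0} = 1
G(4) = mex{1,1} = 0
G(5) = mex{0,0} = 1
G(6) = mex{1,1} = 0
G(7) = mex{0,0} = 1
G(8) = mex{1,1} = 0
G(9) = mex{0,0,0} = 1
G(10) = mex{1,1,1,0} = 2
G(11) = mex{2,0,0,1,0} = 3

3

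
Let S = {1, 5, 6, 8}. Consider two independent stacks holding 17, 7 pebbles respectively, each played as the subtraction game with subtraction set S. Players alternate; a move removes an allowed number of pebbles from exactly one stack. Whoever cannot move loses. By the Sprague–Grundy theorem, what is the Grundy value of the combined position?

All stacks use S = {1, 5, 6, 8}:
G(0) = 0
G(1) = mex{0} = 1
G(2) = mex{1} = 0
G(3) = mex{0} = 1
G(4) = mex{1} = 0
G(5) = mex{0,0} = 1
G(6) = mex{1,1,0} = 2
G(7) = mex{2,0,1} = 3
G(8) = mex{3,1,0,0} = 2
G(9) = mex{2,0,1,1} = 3
G(10) = mex{3,1,0,0} = 2
G(11) = mex{2,2,1,1} = 0
G(12) = mex{0,3,2,0} = 1
G(13) = mex{1,2,3,1} = 0
G(14) = mex{0,3,2,2} = 1
G(15) = mex{1,2,3,3} = 0
G(16) = mex{0,0,2,2} = 1
G(17) = mex{1,1,0,3} = 2
Stack A: G(17) = 2.
Stack B: G(7) = 3.
Combined Grundy value = 2 ⊕ 3 = 1.

1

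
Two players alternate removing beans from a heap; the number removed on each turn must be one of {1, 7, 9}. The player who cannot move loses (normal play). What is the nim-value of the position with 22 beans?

n :  0  1  2  3  4  5  6  7  8  9 10 11 12 13 14 15 16 17 18 19 20 21 22
G :  0  1  0  1  0  1  0  1  0  1  0  1  0  1  0  1  0  1  0  1  0  1  0

0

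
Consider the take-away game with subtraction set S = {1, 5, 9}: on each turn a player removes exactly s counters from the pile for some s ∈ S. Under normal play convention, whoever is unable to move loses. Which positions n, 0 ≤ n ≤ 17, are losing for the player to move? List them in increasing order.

0, 2, 4, 6, 8, 10, 12, 14, 16

G(0) = 0
G(1) = mex{0} = 1
G(2) = mex{1} = 0
G(3) = mex{0} = 1
G(4) = mex{1} = 0
G(5) = mex{0,0} = 1
G(6) = mex{1,1} = 0
G(7) = mex{0,0} = 1
G(8) = mex{1,1} = 0
G(9) = mex{0,0,0} = 1
G(10) = mex{1,1,1} = 0
G(11) = mex{0,0,0} = 1
G(12) = mex{1,1,1} = 0
G(13) = mex{0,0,0} = 1
G(14) = mex{1,1,1} = 0
G(15) = mex{0,0,0} = 1
G(16) = mex{1,1,1} = 0
G(17) = mex{0,0,0} = 1
P-positions are exactly the n with G(n) = 0.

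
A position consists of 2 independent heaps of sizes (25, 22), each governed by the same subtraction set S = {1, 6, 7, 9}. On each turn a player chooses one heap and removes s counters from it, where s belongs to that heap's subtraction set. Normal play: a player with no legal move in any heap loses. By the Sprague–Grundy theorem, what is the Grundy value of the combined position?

All heaps use S = {1, 6, 7, 9}:
G(0) = 0
G(1) = mex{0} = 1
G(2) = mex{1} = 0
G(3) = mex{0} = 1
G(4) = mex{1} = 0
G(5) = mex{0} = 1
G(6) = mex{1,0} = 2
G(7) = mex{2,1,0} = 3
G(8) = mex{3,0,1} = 2
G(9) = mex{2,1,0,0} = 3
G(10) = mex{3,0,1,1} = 2
G(11) = mex{2,1,0,0} = 3
G(12) = mex{3,2,1,1} = 0
G(13) = mex{0,3,2,0} = 1
G(14) = mex{1,2,3,1} = 0
G(15) = mex{0,3,2,2} = 1
G(16) = mex{1,2,3,3} = 0
G(17) = mex{0,3,2,2} = 1
G(18) = mex{1,0,3,3} = 2
G(19) = mex{2,1,0,2} = 3
G(20) = mex{3,0,1,3} = 2
G(21) = mex{2,1,0,0} = 3
G(22) = mex{3,0,1,1} = 2
G(23) = mex{2,1,0,0} = 3
G(24) = mex{3,2,1,1} = 0
G(25) = mex{0,3,2,0} = 1
Heap A: G(25) = 1.
Heap B: G(22) = 2.
Combined Grundy value = 1 ⊕ 2 = 3.

3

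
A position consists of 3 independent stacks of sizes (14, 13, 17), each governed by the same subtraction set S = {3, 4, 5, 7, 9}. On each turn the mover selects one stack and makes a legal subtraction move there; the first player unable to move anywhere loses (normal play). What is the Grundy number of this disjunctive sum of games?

1

All stacks use S = {3, 4, 5, 7, 9}:
G(0) = 0
G(1) = mex{} = 0
G(2) = mex{} = 0
G(3) = mex{0} = 1
G(4) = mex{0,0} = 1
G(5) = mex{0,0,0} = 1
G(6) = mex{1,0,0} = 2
G(7) = mex{1,1,0,0} = 2
G(8) = mex{1,1,1,0} = 2
G(9) = mex{2,1,1,0,0} = 3
G(10) = mex{2,2,1,1,0} = 3
G(11) = mex{2,2,2,1,0} = 3
G(12) = mex{3,2,2,1,1} = 0
G(13) = mex{3,3,2,2,1} = 0
G(14) = mex{3,3,3,2,1} = 0
G(15) = mex{0,3,3,2,2} = 1
G(16) = mex{0,0,3,3,2} = 1
G(17) = mex{0,0,0,3,2} = 1
Stack A: G(14) = 0.
Stack B: G(13) = 0.
Stack C: G(17) = 1.
Combined Grundy value = 0 ⊕ 0 ⊕ 1 = 1.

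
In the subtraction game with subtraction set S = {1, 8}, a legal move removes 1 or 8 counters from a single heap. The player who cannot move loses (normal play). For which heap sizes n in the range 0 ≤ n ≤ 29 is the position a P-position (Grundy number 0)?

0, 2, 4, 6, 9, 11, 13, 15, 18, 20, 22, 24, 27, 29

G(0) = 0
G(1) = mex{0} = 1
G(2) = mex{1} = 0
G(3) = mex{0} = 1
G(4) = mex{1} = 0
G(5) = mex{0} = 1
G(6) = mex{1} = 0
G(7) = mex{0} = 1
G(8) = mex{1,0} = 2
G(9) = mex{2,1} = 0
G(10) = mex{0,0} = 1
G(11) = mex{1,1} = 0
G(12) = mex{0,0} = 1
G(13) = mex{1,1} = 0
G(14) = mex{0,0} = 1
G(15) = mex{1,1} = 0
G(16) = mex{0,2} = 1
G(17) = mex{1,0} = 2
G(18) = mex{2,1} = 0
G(19) = mex{0,0} = 1
G(20) = mex{1,1} = 0
G(21) = mex{0,0} = 1
G(22) = mex{1,1} = 0
G(23) = mex{0,0} = 1
G(24) = mex{1,1} = 0
G(25) = mex{0,2} = 1
G(26) = mex{1,0} = 2
G(27) = mex{2,1} = 0
G(28) = mex{0,0} = 1
G(29) = mex{1,1} = 0
P-positions are exactly the n with G(n) = 0.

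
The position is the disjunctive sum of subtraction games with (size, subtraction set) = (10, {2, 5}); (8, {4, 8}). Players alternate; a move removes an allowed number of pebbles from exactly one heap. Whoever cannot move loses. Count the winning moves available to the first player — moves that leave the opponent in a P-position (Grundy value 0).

Heap A, S = {2, 5}:
n :  0  1  2  3  4  5  6  7  8  9 10
G :  0  0  1  1  0  2  1  0  0  1  1
G_A(10) = 1.
Heap B, S = {4, 8}:
n : 0 1 2 3 4 5 6 7 8
G : 0 0 0 0 1 1 1 1 2
G_B(8) = 2.
Combined Grundy value = 1 ⊕ 2 = 3.
A winning move leaves total XOR = 0, i.e. changes one component's Grundy value g to g ⊕ X where X is the current total.
Heap A: need g' = 1⊕3 = 2. Options: 10−2→G=0, 10−5→G=2. Hits: 1.
Heap B: need g' = 2⊕3 = 1. Options: 8−4→G=1, 8−8→G=0. Hits: 1.

2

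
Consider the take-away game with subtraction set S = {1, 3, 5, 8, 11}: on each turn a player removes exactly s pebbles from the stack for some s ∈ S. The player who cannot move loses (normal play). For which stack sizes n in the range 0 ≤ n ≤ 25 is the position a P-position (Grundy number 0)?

0, 2, 4, 6, 16, 18, 20, 22

G(0) = 0
G(1) = mex{0} = 1
G(2) = mex{1} = 0
G(3) = mex{0,0} = 1
G(4) = mex{1,1} = 0
G(5) = mex{0,0,0} = 1
G(6) = mex{1,1,1} = 0
G(7) = mex{0,0,0} = 1
G(8) = mex{1,1,1,0} = 2
G(9) = mex{2,0,0,1} = 3
G(10) = mex{3,1,1,0} = 2
G(11) = mex{2,2,0,1,0} = 3
G(12) = mex{3,3,1,0,1} = 2
G(13) = mex{2,2,2,1,0} = 3
G(14) = mex{3,3,3,0,1} = 2
G(15) = mex{2,2,2,1,0} = 3
G(16) = mex{3,3,3,2,1} = 0
G(17) = mex{0,2,2,3,0} = 1
G(18) = mex{1,3,3,2,1} = 0
G(19) = mex{0,0,2,3,2} = 1
G(20) = mex{1,1,3,2,3} = 0
G(21) = mex{0,0,0,3,2} = 1
G(22) = mex{1,1,1,2,3} = 0
G(23) = mex{0,0,0,3,2} = 1
G(24) = mex{1,1,1,0,3} = 2
G(25) = mex{2,0,0,1,2} = 3
P-positions are exactly the n with G(n) = 0.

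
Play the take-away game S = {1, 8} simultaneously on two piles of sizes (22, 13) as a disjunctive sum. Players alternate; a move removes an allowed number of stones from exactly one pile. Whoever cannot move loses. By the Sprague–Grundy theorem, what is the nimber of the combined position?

0

All piles use S = {1, 8}:
n :  0  1  2  3  4  5  6  7  8  9 10 11 12 13 14 15 16 17 18 19 20 21 22
G :  0  1  0  1  0  1  0  1  2  0  1  0  1  0  1  0  1  2  0  1  0  1  0
Pile A: G(22) = 0.
Pile B: G(13) = 0.
Combined Grundy value = 0 ⊕ 0 = 0.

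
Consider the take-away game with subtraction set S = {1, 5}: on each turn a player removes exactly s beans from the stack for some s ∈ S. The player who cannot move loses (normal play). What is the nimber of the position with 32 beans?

0

n :  0  1  2  3  4  5  6  7  8  9 10 11 12 13 14 15 16 17 18 19 20 21 22 23 24 25 26 27 28 29 30 31 32
G :  0  1  0  1  0  1  0  1  0  1  0  1  0  1  0  1  0  1  0  1  0  1  0  1  0  1  0  1  0  1  0  1  0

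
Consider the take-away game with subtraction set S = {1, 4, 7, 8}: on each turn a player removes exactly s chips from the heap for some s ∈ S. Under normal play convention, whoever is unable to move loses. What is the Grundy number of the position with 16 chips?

G(0) = 0
G(1) = mex{0} = 1
G(2) = mex{1} = 0
G(3) = mex{0} = 1
G(4) = mex{1,0} = 2
G(5) = mex{2,1} = 0
G(6) = mex{0,0} = 1
G(7) = mex{1,1,0} = 2
G(8) = mex{2,2,1,0} = 3
G(9) = mex{3,0,0,1} = 2
G(10) = mex{2,1,1,0} = 3
G(11) = mex{3,2,2,1} = 0
G(12) = mex{0,3,0,2} = 1
G(13) = mex{1,2,1,0} = 3
G(14) = mex{3,3,2,1} = 0
G(15) = mex{0,0,3,2} = 1
G(16) = mex{1,1,2,3} = 0

0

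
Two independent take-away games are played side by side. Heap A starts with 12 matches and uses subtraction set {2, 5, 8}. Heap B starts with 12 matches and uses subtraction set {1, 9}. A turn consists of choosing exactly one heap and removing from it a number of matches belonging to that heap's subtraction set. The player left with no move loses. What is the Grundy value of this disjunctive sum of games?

1

Heap A, S = {2, 5, 8}:
n :  0  1  2  3  4  5  6  7  8  9 10 11 12
G :  0  0  1  1  0  2  1  0  2  1  0  0  1
G_A(12) = 1.
Heap B, S = {1, 9}:
n :  0  1  2  3  4  5  6  7  8  9 10 11 12
G :  0  1  0  1  0  1  0  1  0  1  0  1  0
G_B(12) = 0.
Combined Grundy value = 1 ⊕ 0 = 1.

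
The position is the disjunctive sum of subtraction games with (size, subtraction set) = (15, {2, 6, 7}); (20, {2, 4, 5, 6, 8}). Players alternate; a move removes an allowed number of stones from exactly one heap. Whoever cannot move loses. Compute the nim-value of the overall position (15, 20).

Heap A, S = {2, 6, 7}:
n :  0  1  2  3  4  5  6  7  8  9 10 11 12 13 14 15
G :  0  0  1  1  0  0  1  1  2  0  3  1  2  0  0  1
G_A(15) = 1.
Heap B, S = {2, 4, 5, 6, 8}:
n :  0  1  2  3  4  5  6  7  8  9 10 11 12 13 14 15 16 17 18 19 20
G :  0  0  1  1  2  2  3  3  4  4  0  0  1  1  2  2  3  3  4  4  0
G_B(20) = 0.
Combined Grundy value = 1 ⊕ 0 = 1.

1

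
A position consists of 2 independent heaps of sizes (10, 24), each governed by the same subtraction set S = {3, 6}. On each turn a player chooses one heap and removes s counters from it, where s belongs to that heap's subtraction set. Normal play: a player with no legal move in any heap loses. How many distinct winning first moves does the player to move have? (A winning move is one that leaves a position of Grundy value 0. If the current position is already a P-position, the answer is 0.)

2

All heaps use S = {3, 6}:
G(0) = 0
G(1) = mex{} = 0
G(2) = mex{} = 0
G(3) = mex{0} = 1
G(4) = mex{0} = 1
G(5) = mex{0} = 1
G(6) = mex{1,0} = 2
G(7) = mex{1,0} = 2
G(8) = mex{1,0} = 2
G(9) = mex{2,1} = 0
G(10) = mex{2,1} = 0
G(11) = mex{2,1} = 0
G(12) = mex{0,2} = 1
G(13) = mex{0,2} = 1
G(14) = mex{0,2} = 1
G(15) = mex{1,0} = 2
G(16) = mex{1,0} = 2
G(17) = mex{1,0} = 2
G(18) = mex{2,1} = 0
G(19) = mex{2,1} = 0
G(20) = mex{2,1} = 0
G(21) = mex{0,2} = 1
G(22) = mex{0,2} = 1
G(23) = mex{0,2} = 1
G(24) = mex{1,0} = 2
Heap A: G(10) = 0.
Heap B: G(24) = 2.
Combined Grundy value = 0 ⊕ 2 = 2.
A winning move leaves total XOR = 0, i.e. changes one component's Grundy value g to g ⊕ X where X is the current total.
Heap A: need g' = 0⊕2 = 2. Options: 10−3→G=2, 10−6→G=1. Hits: 1.
Heap B: need g' = 2⊕2 = 0. Options: 24−3→G=1, 24−6→G=0. Hits: 1.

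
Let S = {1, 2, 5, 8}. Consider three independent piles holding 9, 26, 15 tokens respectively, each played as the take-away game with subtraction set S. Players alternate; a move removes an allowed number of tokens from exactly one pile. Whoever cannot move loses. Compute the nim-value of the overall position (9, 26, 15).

2

All piles use S = {1, 2, 5, 8}:
n :  0  1  2  3  4  5  6  7  8  9 10 11 12 13 14 15 16 17 18 19 20 21 22 23 24 25 26
G :  0  1  2  0  1  2  0  1  2  0  1  2  0  1  2  0  1  2  0  1  2  0  1  2  0  1  2
Pile A: G(9) = 0.
Pile B: G(26) = 2.
Pile C: G(15) = 0.
Combined Grundy value = 0 ⊕ 2 ⊕ 0 = 2.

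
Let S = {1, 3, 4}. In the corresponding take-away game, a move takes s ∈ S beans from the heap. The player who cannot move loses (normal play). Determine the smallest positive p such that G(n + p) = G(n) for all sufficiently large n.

7

n :  0  1  2  3  4  5  6  7  8  9 10 11 12 13 14 15
G :  0  1  0  1  2  3  2  0  1  0  1  2  3  2  0  1
G(n+7) = G(n) holds for n = 0,…,3 (a full window of length max(S) = 4), so the sequence is purely periodic with period 7.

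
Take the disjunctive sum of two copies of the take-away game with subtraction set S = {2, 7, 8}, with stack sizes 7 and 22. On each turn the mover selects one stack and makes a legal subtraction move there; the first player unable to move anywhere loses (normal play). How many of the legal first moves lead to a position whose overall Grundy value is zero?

0

All stacks use S = {2, 7, 8}:
G(0) = 0
G(1) = mex{} = 0
G(2) = mex{0} = 1
G(3) = mex{0} = 1
G(4) = mex{1} = 0
G(5) = mex{1} = 0
G(6) = mex{0} = 1
G(7) = mex{0,0} = 1
G(8) = mex{1,0,0} = 2
G(9) = mex{1,1,0} = 2
G(10) = mex{2,1,1} = 0
G(11) = mex{2,0,1} = 3
G(12) = mex{0,0,0} = 1
G(13) = mex{3,1,0} = 2
G(14) = mex{1,1,1} = 0
G(15) = mex{2,2,1} = 0
G(16) = mex{0,2,2} = 1
G(17) = mex{0,0,2} = 1
G(18) = mex{1,3,0} = 2
G(19) = mex{1,1,3} = 0
G(20) = mex{2,2,1} = 0
G(21) = mex{0,0,2} = 1
G(22) = mex{0,0,0} = 1
Stack A: G(7) = 1.
Stack B: G(22) = 1.
Combined Grundy value = 1 ⊕ 1 = 0.
A winning move leaves total XOR = 0, i.e. changes one component's Grundy value g to g ⊕ X where X is the current total.
Stack A: target g' = 1⊕0 = 1, but every legal move changes the Grundy value (mex property), so 0 moves.
Stack B: target g' = 1⊕0 = 1, but every legal move changes the Grundy value (mex property), so 0 moves.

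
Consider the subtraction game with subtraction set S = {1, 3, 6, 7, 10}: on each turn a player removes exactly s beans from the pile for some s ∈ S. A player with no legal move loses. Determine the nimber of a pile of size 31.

1

G(0) = 0
G(1) = mex{0} = 1
G(2) = mex{1} = 0
G(3) = mex{0,0} = 1
G(4) = mex{1,1} = 0
G(5) = mex{0,0} = 1
G(6) = mex{1,1,0} = 2
G(7) = mex{2,0,1,0} = 3
G(8) = mex{3,1,0,1} = 2
G(9) = mex{2,2,1,0} = 3
G(10) = mex{3,3,0,1,0} = 2
G(11) = mex{2,2,1,0,1} = 3
G(12) = mex{3,3,2,1,0} = 4
G(13) = mex{4,2,3,2,1} = 0
G(14) = mex{0,3,2,3,0} = 1
G(15) = mex{1,4,3,2,1} = 0
G(16) = mex{0,0,2,3,2} = 1
G(17) = mex{1,1,3,2,3} = 0
G(18) = mex{0,0,4,3,2} = 1
G(19) = mex{1,1,0,4,3} = 2
G(20) = mex{2,0,1,0,2} = 3
G(21) = mex{3,1,0,1,3} = 2
G(22) = mex{2,2,1,0,4} = 3
G(23) = mex{3,3,0,1,0} = 2
G(24) = mex{2,2,1,0,1} = 3
G(25) = mex{3,3,2,1,0} = 4
G(26) = mex{4,2,3,2,1} = 0
G(27) = mex{0,3,2,3,0} = 1
G(28) = mex{1,4,3,2,1} = 0
G(29) = mex{0,0,2,3,2} = 1
G(30) = mex{1,1,3,2,3} = 0
G(31) = mex{0,0,4,3,2} = 1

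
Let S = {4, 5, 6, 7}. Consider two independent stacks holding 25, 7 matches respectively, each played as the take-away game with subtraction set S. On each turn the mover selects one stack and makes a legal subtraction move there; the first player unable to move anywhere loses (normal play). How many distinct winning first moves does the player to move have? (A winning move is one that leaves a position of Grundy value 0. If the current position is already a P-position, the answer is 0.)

5

All stacks use S = {4, 5, 6, 7}:
G(0) = 0
G(1) = mex{} = 0
G(2) = mex{} = 0
G(3) = mex{} = 0
G(4) = mex{0} = 1
G(5) = mex{0,0} = 1
G(6) = mex{0,0,0} = 1
G(7) = mex{0,0,0,0} = 1
G(8) = mex{1,0,0,0} = 2
G(9) = mex{1,1,0,0} = 2
G(10) = mex{1,1,1,0} = 2
G(11) = mex{1,1,1,1} = 0
G(12) = mex{2,1,1,1} = 0
G(13) = mex{2,2,1,1} = 0
G(14) = mex{2,2,2,1} = 0
G(15) = mex{0,2,2,2} = 1
G(16) = mex{0,0,2,2} = 1
G(17) = mex{0,0,0,2} = 1
G(18) = mex{0,0,0,0} = 1
G(19) = mex{1,0,0,0} = 2
G(20) = mex{1,1,0,0} = 2
G(21) = mex{1,1,1,0} = 2
G(22) = mex{1,1,1,1} = 0
G(23) = mex{2,1,1,1} = 0
G(24) = mex{2,2,1,1} = 0
G(25) = mex{2,2,2,1} = 0
Stack A: G(25) = 0.
Stack B: G(7) = 1.
Combined Grundy value = 0 ⊕ 1 = 1.
A winning move leaves total XOR = 0, i.e. changes one component's Grundy value g to g ⊕ X where X is the current total.
Stack A: need g' = 0⊕1 = 1. Options: 25−4→G=2, 25−5→G=2, 25−6→G=2, 25−7→G=1. Hits: 1.
Stack B: need g' = 1⊕1 = 0. Options: 7−4→G=0, 7−5→G=0, 7−6→G=0, 7−7→G=0. Hits: 4.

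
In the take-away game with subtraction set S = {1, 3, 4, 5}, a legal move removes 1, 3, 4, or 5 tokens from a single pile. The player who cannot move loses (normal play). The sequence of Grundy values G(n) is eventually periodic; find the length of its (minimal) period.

n :  0  1  2  3  4  5  6  7  8  9 10 11 12 13 14 15 16 17
G :  0  1  0  1  2  3  2  3  0  1  0  1  2  3  2  3  0  1
G(n+8) = G(n) holds for n = 0,…,4 (a full window of length max(S) = 5), so the sequence is purely periodic with period 8.

8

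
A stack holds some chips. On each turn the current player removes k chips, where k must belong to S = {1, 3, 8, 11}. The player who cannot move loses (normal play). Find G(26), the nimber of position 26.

n :  0  1  2  3  4  5  6  7  8  9 10 11 12 13 14 15 16 17 18 19 20 21 22 23 24 25 26
G :  0  1  0  1  0  1  0  1  2  3  2  3  2  3  2  3  0  1  0  1  0  1  0  1  2  3  2

2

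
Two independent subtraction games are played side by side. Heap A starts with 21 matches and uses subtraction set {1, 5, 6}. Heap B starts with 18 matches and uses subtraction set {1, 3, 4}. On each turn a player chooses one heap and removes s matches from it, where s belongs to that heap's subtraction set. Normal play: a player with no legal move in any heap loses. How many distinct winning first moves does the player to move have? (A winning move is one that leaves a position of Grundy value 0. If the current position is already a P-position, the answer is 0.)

Heap A, S = {1, 5, 6}:
G(0) = 0
G(1) = mex{0} = 1
G(2) = mex{1} = 0
G(3) = mex{0} = 1
G(4) = mex{1} = 0
G(5) = mex{0,0} = 1
G(6) = mex{1,1,0} = 2
G(7) = mex{2,0,1} = 3
G(8) = mex{3,1,0} = 2
G(9) = mex{2,0,1} = 3
G(10) = mex{3,1,0} = 2
G(11) = mex{2,2,1} = 0
G(12) = mex{0,3,2} = 1
G(13) = mex{1,2,3} = 0
G(14) = mex{0,3,2} = 1
G(15) = mex{1,2,3} = 0
G(16) = mex{0,0,2} = 1
G(17) = mex{1,1,0} = 2
G(18) = mex{2,0,1} = 3
G(19) = mex{3,1,0} = 2
G(20) = mex{2,0,1} = 3
G(21) = mex{3,1,0} = 2
G_A(21) = 2.
Heap B, S = {1, 3, 4}:
G(0) = 0
G(1) = mex{0} = 1
G(2) = mex{1} = 0
G(3) = mex{0,0} = 1
G(4) = mex{1,1,0} = 2
G(5) = mex{2,0,1} = 3
G(6) = mex{3,1,0} = 2
G(7) = mex{2,2,1} = 0
G(8) = mex{0,3,2} = 1
G(9) = mex{1,2,3} = 0
G(10) = mex{0,0,2} = 1
G(11) = mex{1,1,0} = 2
G(12) = mex{2,0,1} = 3
G(13) = mex{3,1,0} = 2
G(14) = mex{2,2,1} = 0
G(15) = mex{0,3,2} = 1
G(16) = mex{1,2,3} = 0
G(17) = mex{0,0,2} = 1
G(18) = mex{1,1,0} = 2
G_B(18) = 2.
Combined Grundy value = 2 ⊕ 2 = 0.
A winning move leaves total XOR = 0, i.e. changes one component's Grundy value g to g ⊕ X where X is the current total.
Heap A: target g' = 2⊕0 = 2, but every legal move changes the Grundy value (mex property), so 0 moves.
Heap B: target g' = 2⊕0 = 2, but every legal move changes the Grundy value (mex property), so 0 moves.

0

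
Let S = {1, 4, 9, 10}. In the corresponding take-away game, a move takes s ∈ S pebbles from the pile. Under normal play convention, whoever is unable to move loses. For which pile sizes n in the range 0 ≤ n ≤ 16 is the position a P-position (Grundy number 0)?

0, 2, 5, 7, 13

G(0) = 0
G(1) = mex{0} = 1
G(2) = mex{1} = 0
G(3) = mex{0} = 1
G(4) = mex{1,0} = 2
G(5) = mex{2,1} = 0
G(6) = mex{0,0} = 1
G(7) = mex{1,1} = 0
G(8) = mex{0,2} = 1
G(9) = mex{1,0,0} = 2
G(10) = mex{2,1,1,0} = 3
G(11) = mex{3,0,0,1} = 2
G(12) = mex{2,1,1,0} = 3
G(13) = mex{3,2,2,1} = 0
G(14) = mex{0,3,0,2} = 1
G(15) = mex{1,2,1,0} = 3
G(16) = mex{3,3,0,1} = 2
P-positions are exactly the n with G(n) = 0.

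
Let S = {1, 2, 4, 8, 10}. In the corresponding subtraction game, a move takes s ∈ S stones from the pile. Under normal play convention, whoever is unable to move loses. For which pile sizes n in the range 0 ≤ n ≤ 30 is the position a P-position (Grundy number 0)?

0, 3, 6, 9, 12, 15, 18, 21, 24, 27, 30

n :  0  1  2  3  4  5  6  7  8  9 10 11 12 13 14 15 16 17 18 19 20 21 22 23 24 25 26 27 28 29 30
G :  0  1  2  0  1  2  0  1  2  0  1  2  0  1  2  0  1  2  0  1  2  0  1  2  0  1  2  0  1  2  0
P-positions are exactly the n with G(n) = 0.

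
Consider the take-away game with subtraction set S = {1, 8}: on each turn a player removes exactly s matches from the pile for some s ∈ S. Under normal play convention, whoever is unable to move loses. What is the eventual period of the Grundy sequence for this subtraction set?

G(0) = 0
G(1) = mex{0} = 1
G(2) = mex{1} = 0
G(3) = mex{0} = 1
G(4) = mex{1} = 0
G(5) = mex{0} = 1
G(6) = mex{1} = 0
G(7) = mex{0} = 1
G(8) = mex{1,0} = 2
G(9) = mex{2,1} = 0
G(10) = mex{0,0} = 1
G(11) = mex{1,1} = 0
G(12) = mex{0,0} = 1
G(13) = mex{1,1} = 0
G(14) = mex{0,0} = 1
G(15) = mex{1,1} = 0
G(16) = mex{0,2} = 1
G(17) = mex{1,0} = 2
G(18) = mex{2,1} = 0
G(19) = mex{0,0} = 1
G(n+9) = G(n) holds for n = 0,…,7 (a full window of length max(S) = 8), so the sequence is purely periodic with period 9.

9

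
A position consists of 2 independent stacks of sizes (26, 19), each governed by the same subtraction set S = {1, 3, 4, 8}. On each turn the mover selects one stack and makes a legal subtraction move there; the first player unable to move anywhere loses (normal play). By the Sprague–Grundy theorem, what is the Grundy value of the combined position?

All stacks use S = {1, 3, 4, 8}:
G(0) = 0
G(1) = mex{0} = 1
G(2) = mex{1} = 0
G(3) = mex{0,0} = 1
G(4) = mex{1,1,0} = 2
G(5) = mex{2,0,1} = 3
G(6) = mex{3,1,0} = 2
G(7) = mex{2,2,1} = 0
G(8) = mex{0,3,2,0} = 1
G(9) = mex{1,2,3,1} = 0
G(10) = mex{0,0,2,0} = 1
G(11) = mex{1,1,0,1} = 2
G(12) = mex{2,0,1,2} = 3
G(13) = mex{3,1,0,3} = 2
G(14) = mex{2,2,1,2} = 0
G(15) = mex{0,3,2,0} = 1
G(16) = mex{1,2,3,1} = 0
G(17) = mex{0,0,2,0} = 1
G(18) = mex{1,1,0,1} = 2
G(19) = mex{2,0,1,2} = 3
G(20) = mex{3,1,0,3} = 2
G(21) = mex{2,2,1,2} = 0
G(22) = mex{0,3,2,0} = 1
G(23) = mex{1,2,3,1} = 0
G(24) = mex{0,0,2,0} = 1
G(25) = mex{1,1,0,1} = 2
G(26) = mex{2,0,1,2} = 3
Stack A: G(26) = 3.
Stack B: G(19) = 3.
Combined Grundy value = 3 ⊕ 3 = 0.

0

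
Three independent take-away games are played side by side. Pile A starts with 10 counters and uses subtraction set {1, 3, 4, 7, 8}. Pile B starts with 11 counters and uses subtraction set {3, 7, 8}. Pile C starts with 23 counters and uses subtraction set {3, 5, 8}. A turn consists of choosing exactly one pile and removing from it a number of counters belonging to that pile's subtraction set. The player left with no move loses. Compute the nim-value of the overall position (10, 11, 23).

Pile A, S = {1, 3, 4, 7, 8}:
G(0) = 0
G(1) = mex{0} = 1
G(2) = mex{1} = 0
G(3) = mex{0,0} = 1
G(4) = mex{1,1,0} = 2
G(5) = mex{2,0,1} = 3
G(6) = mex{3,1,0} = 2
G(7) = mex{2,2,1,0} = 3
G(8) = mex{3,3,2,1,0} = 4
G(9) = mex{4,2,3,0,1} = 5
G(10) = mex{5,3,2,1,0} = 4
G_A(10) = 4.
Pile B, S = {3, 7, 8}:
G(0) = 0
G(1) = mex{} = 0
G(2) = mex{} = 0
G(3) = mex{0} = 1
G(4) = mex{0} = 1
G(5) = mex{0} = 1
G(6) = mex{1} = 0
G(7) = mex{1,0} = 2
G(8) = mex{1,0,0} = 2
G(9) = mex{0,0,0} = 1
G(10) = mex{2,1,0} = 3
G(11) = mex{2,1,1} = 0
G_B(11) = 0.
Pile C, S = {3, 5, 8}:
G(0) = 0
G(1) = mex{} = 0
G(2) = mex{} = 0
G(3) = mex{0} = 1
G(4) = mex{0} = 1
G(5) = mex{0,0} = 1
G(6) = mex{1,0} = 2
G(7) = mex{1,0} = 2
G(8) = mex{1,1,0} = 2
G(9) = mex{2,1,0} = 3
G(10) = mex{2,1,0} = 3
G(11) = mex{2,2,1} = 0
G(12) = mex{3,2,1} = 0
G(13) = mex{3,2,1} = 0
G(14) = mex{0,3,2} = 1
G(15) = mex{0,3,2} = 1
G(16) = mex{0,0,2} = 1
G(17) = mex{1,0,3} = 2
G(18) = mex{1,0,3} = 2
G(19) = mex{1,1,0} = 2
G(20) = mex{2,1,0} = 3
G(21) = mex{2,1,0} = 3
G(22) = mex{2,2,1} = 0
G(23) = mex{3,2,1} = 0
G_C(23) = 0.
Combined Grundy value = 4 ⊕ 0 ⊕ 0 = 4.

4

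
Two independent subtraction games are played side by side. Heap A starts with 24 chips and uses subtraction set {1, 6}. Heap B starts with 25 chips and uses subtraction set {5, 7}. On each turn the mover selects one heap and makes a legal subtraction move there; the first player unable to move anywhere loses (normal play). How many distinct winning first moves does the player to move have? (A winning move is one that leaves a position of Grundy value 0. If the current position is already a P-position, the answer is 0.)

Heap A, S = {1, 6}:
G(0) = 0
G(1) = mex{0} = 1
G(2) = mex{1} = 0
G(3) = mex{0} = 1
G(4) = mex{1} = 0
G(5) = mex{0} = 1
G(6) = mex{1,0} = 2
G(7) = mex{2,1} = 0
G(8) = mex{0,0} = 1
G(9) = mex{1,1} = 0
G(10) = mex{0,0} = 1
G(11) = mex{1,1} = 0
G(12) = mex{0,2} = 1
G(13) = mex{1,0} = 2
G(14) = mex{2,1} = 0
G(15) = mex{0,0} = 1
G(16) = mex{1,1} = 0
G(17) = mex{0,0} = 1
G(18) = mex{1,1} = 0
G(19) = mex{0,2} = 1
G(20) = mex{1,0} = 2
G(21) = mex{2,1} = 0
G(22) = mex{0,0} = 1
G(23) = mex{1,1} = 0
G(24) = mex{0,0} = 1
G_A(24) = 1.
Heap B, S = {5, 7}:
G(0) = 0
G(1) = mex{} = 0
G(2) = mex{} = 0
G(3) = mex{} = 0
G(4) = mex{} = 0
G(5) = mex{0} = 1
G(6) = mex{0} = 1
G(7) = mex{0,0} = 1
G(8) = mex{0,0} = 1
G(9) = mex{0,0} = 1
G(10) = mex{1,0} = 2
G(11) = mex{1,0} = 2
G(12) = mex{1,1} = 0
G(13) = mex{1,1} = 0
G(14) = mex{1,1} = 0
G(15) = mex{2,1} = 0
G(16) = mex{2,1} = 0
G(17) = mex{0,2} = 1
G(18) = mex{0,2} = 1
G(19) = mex{0,0} = 1
G(20) = mex{0,0} = 1
G(21) = mex{0,0} = 1
G(22) = mex{1,0} = 2
G(23) = mex{1,0} = 2
G(24) = mex{1,1} = 0
G(25) = mex{1,1} = 0
G_B(25) = 0.
Combined Grundy value = 1 ⊕ 0 = 1.
A winning move leaves total XOR = 0, i.e. changes one component's Grundy value g to g ⊕ X where X is the current total.
Heap A: need g' = 1⊕1 = 0. Options: 24−1→G=0, 24−6→G=0. Hits: 2.
Heap B: need g' = 0⊕1 = 1. Options: 25−5→G=1, 25−7→G=1. Hits: 2.

4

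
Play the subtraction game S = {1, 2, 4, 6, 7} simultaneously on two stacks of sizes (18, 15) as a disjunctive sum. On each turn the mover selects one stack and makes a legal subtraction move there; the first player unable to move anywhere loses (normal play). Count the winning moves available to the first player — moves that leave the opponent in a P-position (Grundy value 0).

1

All stacks use S = {1, 2, 4, 6, 7}:
G(0) = 0
G(1) = mex{0} = 1
G(2) = mex{1,0} = 2
G(3) = mex{2,1} = 0
G(4) = mex{0,2,0} = 1
G(5) = mex{1,0,1} = 2
G(6) = mex{2,1,2,0} = 3
G(7) = mex{3,2,0,1,0} = 4
G(8) = mex{4,3,1,2,1} = 0
G(9) = mex{0,4,2,0,2} = 1
G(10) = mex{1,0,3,1,0} = 2
G(11) = mex{2,1,4,2,1} = 0
G(12) = mex{0,2,0,3,2} = 1
G(13) = mex{1,0,1,4,3} = 2
G(14) = mex{2,1,2,0,4} = 3
G(15) = mex{3,2,0,1,0} = 4
G(16) = mex{4,3,1,2,1} = 0
G(17) = mex{0,4,2,0,2} = 1
G(18) = mex{1,0,3,1,0} = 2
Stack A: G(18) = 2.
Stack B: G(15) = 4.
Combined Grundy value = 2 ⊕ 4 = 6.
A winning move leaves total XOR = 0, i.e. changes one component's Grundy value g to g ⊕ X where X is the current total.
Stack A: need g' = 2⊕6 = 4. Options: 18−1→G=1, 18−2→G=0, 18−4→G=3, 18−6→G=1, 18−7→G=0. Hits: 0.
Stack B: need g' = 4⊕6 = 2. Options: 15−1→G=3, 15−2→G=2, 15−4→G=0, 15−6→G=1, 15−7→G=0. Hits: 1.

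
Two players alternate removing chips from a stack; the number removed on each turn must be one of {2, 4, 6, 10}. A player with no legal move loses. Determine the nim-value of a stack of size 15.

n :  0  1  2  3  4  5  6  7  8  9 10 11 12 13 14 15
G :  0  0  1  1  2  2  3  3  0  0  1  1  2  2  3  3

3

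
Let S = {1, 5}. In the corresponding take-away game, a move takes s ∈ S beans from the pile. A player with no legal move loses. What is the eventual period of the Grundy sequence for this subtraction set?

2

G(0) = 0
G(1) = mex{0} = 1
G(2) = mex{1} = 0
G(3) = mex{0} = 1
G(4) = mex{1} = 0
G(5) = mex{0,0} = 1
G(6) = mex{1,1} = 0
G(7) = mex{0,0} = 1
G(8) = mex{1,1} = 0
G(9) = mex{0,0} = 1
G(10) = mex{1,1} = 0
G(11) = mex{0,0} = 1
G(12) = mex{1,1} = 0
G(13) = mex{0,0} = 1
G(14) = mex{1,1} = 0
G(n+2) = G(n) holds for n = 0,…,4 (a full window of length max(S) = 5), so the sequence is purely periodic with period 2.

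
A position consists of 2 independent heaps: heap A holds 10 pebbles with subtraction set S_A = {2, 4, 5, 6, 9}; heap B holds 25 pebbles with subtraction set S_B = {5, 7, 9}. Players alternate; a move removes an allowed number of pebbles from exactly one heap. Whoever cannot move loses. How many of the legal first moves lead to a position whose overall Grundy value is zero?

3

Heap A, S = {2, 4, 5, 6, 9}:
G(0) = 0
G(1) = mex{} = 0
G(2) = mex{0} = 1
G(3) = mex{0} = 1
G(4) = mex{1,0} = 2
G(5) = mex{1,0,0} = 2
G(6) = mex{2,1,0,0} = 3
G(7) = mex{2,1,1,0} = 3
G(8) = mex{3,2,1,1} = 0
G(9) = mex{3,2,2,1,0} = 4
G(10) = mex{0,3,2,2,0} = 1
G_A(10) = 1.
Heap B, S = {5, 7, 9}:
n :  0  1  2  3  4  5  6  7  8  9 10 11 12 13 14 15 16 17 18 19 20 21 22 23 24 25
G :  0  0  0  0  0  1  1  1  1  1  2  2  2  2  0  0  0  0  0  1  1  1  1  1  2  2
G_B(25) = 2.
Combined Grundy value = 1 ⊕ 2 = 3.
A winning move leaves total XOR = 0, i.e. changes one component's Grundy value g to g ⊕ X where X is the current total.
Heap A: need g' = 1⊕3 = 2. Options: 10−2→G=0, 10−4→G=3, 10−5→G=2, 10−6→G=2, 10−9→G=0. Hits: 2.
Heap B: need g' = 2⊕3 = 1. Options: 25−5→G=1, 25−7→G=0, 25−9→G=0. Hits: 1.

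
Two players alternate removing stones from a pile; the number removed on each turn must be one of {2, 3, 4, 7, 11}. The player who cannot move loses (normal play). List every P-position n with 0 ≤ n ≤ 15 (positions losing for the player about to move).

n :  0  1  2  3  4  5  6  7  8  9 10 11 12 13 14 15
G :  0  0  1  1  2  2  0  3  1  4  2  5  3  3  0  0
P-positions are exactly the n with G(n) = 0.

0, 1, 6, 14, 15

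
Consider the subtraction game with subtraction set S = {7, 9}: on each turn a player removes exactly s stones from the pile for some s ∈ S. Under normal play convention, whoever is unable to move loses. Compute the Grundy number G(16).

0

G(0) = 0
G(1) = mex{} = 0
G(2) = mex{} = 0
G(3) = mex{} = 0
G(4) = mex{} = 0
G(5) = mex{} = 0
G(6) = mex{} = 0
G(7) = mex{0} = 1
G(8) = mex{0} = 1
G(9) = mex{0,0} = 1
G(10) = mex{0,0} = 1
G(11) = mex{0,0} = 1
G(12) = mex{0,0} = 1
G(13) = mex{0,0} = 1
G(14) = mex{1,0} = 2
G(15) = mex{1,0} = 2
G(16) = mex{1,1} = 0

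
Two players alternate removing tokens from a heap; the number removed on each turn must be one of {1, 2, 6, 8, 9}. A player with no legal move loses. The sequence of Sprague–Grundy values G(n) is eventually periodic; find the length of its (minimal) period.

G(0) = 0
G(1) = mex{0} = 1
G(2) = mex{1,0} = 2
G(3) = mex{2,1} = 0
G(4) = mex{0,2} = 1
G(5) = mex{1,0} = 2
G(6) = mex{2,1,0} = 3
G(7) = mex{3,2,1} = 0
G(8) = mex{0,3,2,0} = 1
G(9) = mex{1,0,0,1,0} = 2
G(10) = mex{2,1,1,2,1} = 0
G(11) = mex{0,2,2,0,2} = 1
G(12) = mex{1,0,3,1,0} = 2
G(13) = mex{2,1,0,2,1} = 3
G(14) = mex{3,2,1,3,2} = 0
G(15) = mex{0,3,2,0,3} = 1
G(16) = mex{1,0,0,1,0} = 2
G(17) = mex{2,1,1,2,1} = 0
G(n+7) = G(n) holds for n = 0,…,8 (a full window of length max(S) = 9), so the sequence is purely periodic with period 7.

7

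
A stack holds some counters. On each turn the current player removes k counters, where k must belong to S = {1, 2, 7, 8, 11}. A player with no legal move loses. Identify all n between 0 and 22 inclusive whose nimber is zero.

0, 3, 6, 9, 12, 15, 18, 21

n :  0  1  2  3  4  5  6  7  8  9 10 11 12 13 14 15 16 17 18 19 20 21 22
G :  0  1  2  0  1  2  0  1  2  0  1  2  0  1  2  0  1  2  0  1  2  0  1
P-positions are exactly the n with G(n) = 0.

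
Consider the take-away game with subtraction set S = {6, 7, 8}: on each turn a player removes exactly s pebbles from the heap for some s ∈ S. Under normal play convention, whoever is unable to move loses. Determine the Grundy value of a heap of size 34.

1

n :  0  1  2  3  4  5  6  7  8  9 10 11 12 13 14 15 16 17 18 19 20 21 22 23 24 25 26 27 28 29 30 31 32 33 34
G :  0  0  0  0  0  0  1  1  1  1  1  1  2  2  0  0  0  0  0  0  1  1  1  1  1  1  2  2  0  0  0  0  0  0  1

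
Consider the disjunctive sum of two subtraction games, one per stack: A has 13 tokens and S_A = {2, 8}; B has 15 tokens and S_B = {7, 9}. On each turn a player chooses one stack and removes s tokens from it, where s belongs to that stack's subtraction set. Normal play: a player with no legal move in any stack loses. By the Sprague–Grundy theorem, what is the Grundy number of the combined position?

Stack A, S = {2, 8}:
G(0) = 0
G(1) = mex{} = 0
G(2) = mex{0} = 1
G(3) = mex{0} = 1
G(4) = mex{1} = 0
G(5) = mex{1} = 0
G(6) = mex{0} = 1
G(7) = mex{0} = 1
G(8) = mex{1,0} = 2
G(9) = mex{1,0} = 2
G(10) = mex{2,1} = 0
G(11) = mex{2,1} = 0
G(12) = mex{0,0} = 1
G(13) = mex{0,0} = 1
G_A(13) = 1.
Stack B, S = {7, 9}:
G(0) = 0
G(1) = mex{} = 0
G(2) = mex{} = 0
G(3) = mex{} = 0
G(4) = mex{} = 0
G(5) = mex{} = 0
G(6) = mex{} = 0
G(7) = mex{0} = 1
G(8) = mex{0} = 1
G(9) = mex{0,0} = 1
G(10) = mex{0,0} = 1
G(11) = mex{0,0} = 1
G(12) = mex{0,0} = 1
G(13) = mex{0,0} = 1
G(14) = mex{1,0} = 2
G(15) = mex{1,0} = 2
G_B(15) = 2.
Combined Grundy value = 1 ⊕ 2 = 3.

3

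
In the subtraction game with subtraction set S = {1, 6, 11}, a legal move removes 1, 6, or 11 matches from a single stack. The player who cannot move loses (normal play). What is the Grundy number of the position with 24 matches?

0

G(0) = 0
G(1) = mex{0} = 1
G(2) = mex{1} = 0
G(3) = mex{0} = 1
G(4) = mex{1} = 0
G(5) = mex{0} = 1
G(6) = mex{1,0} = 2
G(7) = mex{2,1} = 0
G(8) = mex{0,0} = 1
G(9) = mex{1,1} = 0
G(10) = mex{0,0} = 1
G(11) = mex{1,1,0} = 2
G(12) = mex{2,2,1} = 0
G(13) = mex{0,0,0} = 1
G(14) = mex{1,1,1} = 0
G(15) = mex{0,0,0} = 1
G(16) = mex{1,1,1} = 0
G(17) = mex{0,2,2} = 1
G(18) = mex{1,0,0} = 2
G(19) = mex{2,1,1} = 0
G(20) = mex{0,0,0} = 1
G(21) = mex{1,1,1} = 0
G(22) = mex{0,0,2} = 1
G(23) = mex{1,1,0} = 2
G(24) = mex{2,2,1} = 0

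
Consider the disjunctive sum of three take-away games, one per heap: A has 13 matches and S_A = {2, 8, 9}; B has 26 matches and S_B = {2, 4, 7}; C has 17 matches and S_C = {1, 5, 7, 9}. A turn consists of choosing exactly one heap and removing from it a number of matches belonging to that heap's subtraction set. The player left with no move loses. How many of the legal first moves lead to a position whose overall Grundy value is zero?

8

Heap A, S = {2, 8, 9}:
n :  0  1  2  3  4  5  6  7  8  9 10 11 12 13
G :  0  0  1  1  0  0  1  1  2  2  3  0  2  1
G_A(13) = 1.
Heap B, S = {2, 4, 7}:
G(0) = 0
G(1) = mex{} = 0
G(2) = mex{0} = 1
G(3) = mex{0} = 1
G(4) = mex{1,0} = 2
G(5) = mex{1,0} = 2
G(6) = mex{2,1} = 0
G(7) = mex{2,1,0} = 3
G(8) = mex{0,2,0} = 1
G(9) = mex{3,2,1} = 0
G(10) = mex{1,0,1} = 2
G(11) = mex{0,3,2} = 1
G(12) = mex{2,1,2} = 0
G(13) = mex{1,0,0} = 2
G(14) = mex{0,2,3} = 1
G(15) = mex{2,1,1} = 0
G(16) = mex{1,0,0} = 2
G(17) = mex{0,2,2} = 1
G(18) = mex{2,1,1} = 0
G(19) = mex{1,0,0} = 2
G(20) = mex{0,2,2} = 1
G(21) = mex{2,1,1} = 0
G(22) = mex{1,0,0} = 2
G(23) = mex{0,2,2} = 1
G(24) = mex{2,1,1} = 0
G(25) = mex{1,0,0} = 2
G(26) = mex{0,2,2} = 1
G_B(26) = 1.
Heap C, S = {1, 5, 7, 9}:
G(0) = 0
G(1) = mex{0} = 1
G(2) = mex{1} = 0
G(3) = mex{0} = 1
G(4) = mex{1} = 0
G(5) = mex{0,0} = 1
G(6) = mex{1,1} = 0
G(7) = mex{0,0,0} = 1
G(8) = mex{1,1,1} = 0
G(9) = mex{0,0,0,0} = 1
G(10) = mex{1,1,1,1} = 0
G(11) = mex{0,0,0,0} = 1
G(12) = mex{1,1,1,1} = 0
G(13) = mex{0,0,0,0} = 1
G(14) = mex{1,1,1,1} = 0
G(15) = mex{0,0,0,0} = 1
G(16) = mex{1,1,1,1} = 0
G(17) = mex{0,0,0,0} = 1
G_C(17) = 1.
Combined Grundy value = 1 ⊕ 1 ⊕ 1 = 1.
A winning move leaves total XOR = 0, i.e. changes one component's Grundy value g to g ⊕ X where X is the current total.
Heap A: need g' = 1⊕1 = 0. Options: 13−2→G=0, 13−8→G=0, 13−9→G=0. Hits: 3.
Heap B: need g' = 1⊕1 = 0. Options: 26−2→G=0, 26−4→G=2, 26−7→G=2. Hits: 1.
Heap C: need g' = 1⊕1 = 0. Options: 17−1→G=0, 17−5→G=0, 17−7→G=0, 17−9→G=0. Hits: 4.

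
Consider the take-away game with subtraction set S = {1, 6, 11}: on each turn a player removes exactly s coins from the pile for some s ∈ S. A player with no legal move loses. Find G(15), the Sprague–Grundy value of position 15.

G(0) = 0
G(1) = mex{0} = 1
G(2) = mex{1} = 0
G(3) = mex{0} = 1
G(4) = mex{1} = 0
G(5) = mex{0} = 1
G(6) = mex{1,0} = 2
G(7) = mex{2,1} = 0
G(8) = mex{0,0} = 1
G(9) = mex{1,1} = 0
G(10) = mex{0,0} = 1
G(11) = mex{1,1,0} = 2
G(12) = mex{2,2,1} = 0
G(13) = mex{0,0,0} = 1
G(14) = mex{1,1,1} = 0
G(15) = mex{0,0,0} = 1

1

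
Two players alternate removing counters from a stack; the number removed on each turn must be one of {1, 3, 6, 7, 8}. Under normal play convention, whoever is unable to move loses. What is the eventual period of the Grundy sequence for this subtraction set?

n :  0  1  2  3  4  5  6  7  8  9 10 11 12 13 14 15 16 17 18 19 20 21 22 23 24 25 26 27
G :  0  1  0  1  0  1  2  3  2  3  2  3  4  0  1  0  1  0  1  2  3  2  3  2  3  4  0  1
G(n+13) = G(n) holds for n = 0,…,7 (a full window of length max(S) = 8), so the sequence is purely periodic with period 13.

13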